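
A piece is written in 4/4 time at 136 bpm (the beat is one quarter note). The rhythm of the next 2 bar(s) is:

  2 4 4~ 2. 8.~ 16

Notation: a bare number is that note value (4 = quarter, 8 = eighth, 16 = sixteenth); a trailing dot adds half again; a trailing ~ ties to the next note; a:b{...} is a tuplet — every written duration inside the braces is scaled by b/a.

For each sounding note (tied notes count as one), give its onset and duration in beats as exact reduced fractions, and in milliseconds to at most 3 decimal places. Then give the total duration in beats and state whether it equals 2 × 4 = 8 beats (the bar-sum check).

1) 0.0ms=0b +882.353ms=2b
2) 882.353ms=2b +441.176ms=1b
3) 1323.529ms=3b +1764.706ms=4b
4) 3088.235ms=7b +441.176ms=1b
Σ=8b of 8 (136bpm 4/4) — PASS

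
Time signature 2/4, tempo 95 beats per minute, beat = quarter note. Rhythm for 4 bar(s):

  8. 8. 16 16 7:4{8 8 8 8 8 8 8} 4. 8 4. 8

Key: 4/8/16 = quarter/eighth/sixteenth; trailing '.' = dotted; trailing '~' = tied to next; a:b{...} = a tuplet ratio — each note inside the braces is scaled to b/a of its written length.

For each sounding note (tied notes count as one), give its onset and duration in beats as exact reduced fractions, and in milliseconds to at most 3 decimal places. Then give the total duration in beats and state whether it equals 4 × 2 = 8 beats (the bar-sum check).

1) 0.0ms=0b +473.684ms=3/4b
2) 473.684ms=3/4b +473.684ms=3/4b
3) 947.368ms=3/2b +157.895ms=1/4b
4) 1105.263ms=7/4b +157.895ms=1/4b
5) 1263.158ms=2b +180.451ms=2/7b
6) 1443.609ms=16/7b +180.451ms=2/7b
7) 1624.06ms=18/7b +180.451ms=2/7b
8) 1804.511ms=20/7b +180.451ms=2/7b
9) 1984.962ms=22/7b +180.451ms=2/7b
10) 2165.414ms=24/7b +180.451ms=2/7b
11) 2345.865ms=26/7b +180.451ms=2/7b
12) 2526.316ms=4b +947.368ms=3/2b
13) 3473.684ms=11/2b +315.789ms=1/2b
14) 3789.474ms=6b +947.368ms=3/2b
15) 4736.842ms=15/2b +315.789ms=1/2b
Σ=8b of 8 (95bpm 2/4) — PASS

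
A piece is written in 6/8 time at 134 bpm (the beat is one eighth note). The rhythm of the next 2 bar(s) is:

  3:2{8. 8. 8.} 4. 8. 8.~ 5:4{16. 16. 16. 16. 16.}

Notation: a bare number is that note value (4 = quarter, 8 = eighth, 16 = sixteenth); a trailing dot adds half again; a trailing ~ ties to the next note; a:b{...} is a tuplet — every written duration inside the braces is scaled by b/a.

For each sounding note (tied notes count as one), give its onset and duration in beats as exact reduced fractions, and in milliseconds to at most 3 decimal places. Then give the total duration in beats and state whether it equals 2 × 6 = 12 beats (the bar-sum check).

1) 0.0ms=0b +447.761ms=1b
2) 447.761ms=1b +447.761ms=1b
3) 895.522ms=2b +447.761ms=1b
4) 1343.284ms=3b +1343.284ms=3b
5) 2686.567ms=6b +671.642ms=3/2b
6) 3358.209ms=15/2b +940.299ms=21/10b
7) 4298.507ms=48/5b +268.657ms=3/5b
8) 4567.164ms=51/5b +268.657ms=3/5b
9) 4835.821ms=54/5b +268.657ms=3/5b
10) 5104.478ms=57/5b +268.657ms=3/5b
Σ=12b of 12 (134bpm 6/8) — PASS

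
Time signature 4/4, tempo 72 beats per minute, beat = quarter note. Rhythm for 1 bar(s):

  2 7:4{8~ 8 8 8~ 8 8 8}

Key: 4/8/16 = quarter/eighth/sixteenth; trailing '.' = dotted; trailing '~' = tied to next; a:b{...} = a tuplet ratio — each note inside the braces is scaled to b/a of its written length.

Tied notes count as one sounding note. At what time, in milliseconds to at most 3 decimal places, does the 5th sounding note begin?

1. 0.0ms @ 0 + 1666.667ms (2)
2. 1666.667ms @ 2 + 476.19ms (4/7)
3. 2142.857ms @ 18/7 + 238.095ms (2/7)
4. 2380.952ms @ 20/7 + 476.19ms (4/7)
5. 2857.143ms @ 24/7 + 238.095ms (2/7)
6. 3095.238ms @ 26/7 + 238.095ms (2/7)

note 5 onset = 24/7b = 2857.143ms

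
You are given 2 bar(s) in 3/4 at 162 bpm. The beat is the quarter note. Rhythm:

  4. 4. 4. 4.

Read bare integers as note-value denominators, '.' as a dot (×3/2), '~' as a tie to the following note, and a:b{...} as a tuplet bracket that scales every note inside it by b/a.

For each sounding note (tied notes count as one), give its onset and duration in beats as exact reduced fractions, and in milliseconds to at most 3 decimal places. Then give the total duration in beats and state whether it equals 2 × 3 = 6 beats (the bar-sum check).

1) 0.0ms=0b +555.556ms=3/2b
2) 555.556ms=3/2b +555.556ms=3/2b
3) 1111.111ms=3b +555.556ms=3/2b
4) 1666.667ms=9/2b +555.556ms=3/2b
Σ=6b of 6 (162bpm 3/4) — PASS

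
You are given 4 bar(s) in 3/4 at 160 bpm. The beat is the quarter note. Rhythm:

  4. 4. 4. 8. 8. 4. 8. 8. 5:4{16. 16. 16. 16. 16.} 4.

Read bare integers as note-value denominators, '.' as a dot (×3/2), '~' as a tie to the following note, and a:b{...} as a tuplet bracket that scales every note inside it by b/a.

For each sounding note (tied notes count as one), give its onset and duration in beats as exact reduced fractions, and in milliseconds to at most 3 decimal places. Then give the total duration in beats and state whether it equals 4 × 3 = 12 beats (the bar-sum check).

1) 0.0ms=0b +562.5ms=3/2b
2) 562.5ms=3/2b +562.5ms=3/2b
3) 1125.0ms=3b +562.5ms=3/2b
4) 1687.5ms=9/2b +281.25ms=3/4b
5) 1968.75ms=21/4b +281.25ms=3/4b
6) 2250.0ms=6b +562.5ms=3/2b
7) 2812.5ms=15/2b +281.25ms=3/4b
8) 3093.75ms=33/4b +281.25ms=3/4b
9) 3375.0ms=9b +112.5ms=3/10b
10) 3487.5ms=93/10b +112.5ms=3/10b
11) 3600.0ms=48/5b +112.5ms=3/10b
12) 3712.5ms=99/10b +112.5ms=3/10b
13) 3825.0ms=51/5b +112.5ms=3/10b
14) 3937.5ms=21/2b +562.5ms=3/2b
Σ=12b of 12 (160bpm 3/4) — PASS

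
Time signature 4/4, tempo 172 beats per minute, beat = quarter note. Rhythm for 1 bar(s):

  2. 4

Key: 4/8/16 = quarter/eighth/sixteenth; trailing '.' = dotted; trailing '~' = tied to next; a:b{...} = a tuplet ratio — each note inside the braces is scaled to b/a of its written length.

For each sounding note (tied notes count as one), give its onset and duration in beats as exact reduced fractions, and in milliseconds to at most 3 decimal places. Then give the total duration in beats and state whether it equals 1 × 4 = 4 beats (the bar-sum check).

1) 0.0ms=0b +1046.512ms=3b
2) 1046.512ms=3b +348.837ms=1b
Σ=4b of 4 (172bpm 4/4) — PASS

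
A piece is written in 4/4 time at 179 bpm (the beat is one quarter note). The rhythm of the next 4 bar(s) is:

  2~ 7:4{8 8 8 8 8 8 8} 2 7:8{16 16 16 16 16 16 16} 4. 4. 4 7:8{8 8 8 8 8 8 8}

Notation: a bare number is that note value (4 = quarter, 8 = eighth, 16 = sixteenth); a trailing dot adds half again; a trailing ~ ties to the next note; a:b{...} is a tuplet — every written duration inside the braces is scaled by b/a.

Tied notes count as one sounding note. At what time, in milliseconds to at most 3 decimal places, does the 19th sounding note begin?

1. 0.0ms @ 0 + 766.161ms (16/7)
2. 766.161ms @ 16/7 + 95.77ms (2/7)
3. 861.931ms @ 18/7 + 95.77ms (2/7)
4. 957.702ms @ 20/7 + 95.77ms (2/7)
5. 1053.472ms @ 22/7 + 95.77ms (2/7)
6. 1149.242ms @ 24/7 + 95.77ms (2/7)
7. 1245.012ms @ 26/7 + 95.77ms (2/7)
8. 1340.782ms @ 4 + 670.391ms (2)
9. 2011.173ms @ 6 + 95.77ms (2/7)
10. 2106.943ms @ 44/7 + 95.77ms (2/7)
11. 2202.713ms @ 46/7 + 95.77ms (2/7)
12. 2298.484ms @ 48/7 + 95.77ms (2/7)
13. 2394.254ms @ 50/7 + 95.77ms (2/7)
14. 2490.024ms @ 52/7 + 95.77ms (2/7)
15. 2585.794ms @ 54/7 + 95.77ms (2/7)
16. 2681.564ms @ 8 + 502.793ms (3/2)
17. 3184.358ms @ 19/2 + 502.793ms (3/2)
18. 3687.151ms @ 11 + 335.196ms (1)
19. 4022.346ms @ 12 + 191.54ms (4/7)
20. 4213.887ms @ 88/7 + 191.54ms (4/7)
21. 4405.427ms @ 92/7 + 191.54ms (4/7)
22. 4596.967ms @ 96/7 + 191.54ms (4/7)
23. 4788.508ms @ 100/7 + 191.54ms (4/7)
24. 4980.048ms @ 104/7 + 191.54ms (4/7)
25. 5171.588ms @ 108/7 + 191.54ms (4/7)

note 19 onset = 12b = 4022.346ms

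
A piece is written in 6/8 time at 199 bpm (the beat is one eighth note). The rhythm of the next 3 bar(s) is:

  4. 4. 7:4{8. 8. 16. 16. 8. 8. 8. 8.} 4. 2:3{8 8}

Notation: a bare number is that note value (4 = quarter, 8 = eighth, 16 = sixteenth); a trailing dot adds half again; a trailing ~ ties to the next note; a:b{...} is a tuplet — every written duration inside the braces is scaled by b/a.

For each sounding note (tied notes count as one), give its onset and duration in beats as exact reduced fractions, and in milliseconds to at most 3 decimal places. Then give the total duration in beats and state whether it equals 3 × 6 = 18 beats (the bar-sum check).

1) 0.0ms=0b +904.523ms=3b
2) 904.523ms=3b +904.523ms=3b
3) 1809.045ms=6b +258.435ms=6/7b
4) 2067.48ms=48/7b +258.435ms=6/7b
5) 2325.915ms=54/7b +129.218ms=3/7b
6) 2455.133ms=57/7b +129.218ms=3/7b
7) 2584.35ms=60/7b +258.435ms=6/7b
8) 2842.785ms=66/7b +258.435ms=6/7b
9) 3101.22ms=72/7b +258.435ms=6/7b
10) 3359.655ms=78/7b +258.435ms=6/7b
11) 3618.09ms=12b +904.523ms=3b
12) 4522.613ms=15b +452.261ms=3/2b
13) 4974.874ms=33/2b +452.261ms=3/2b
Σ=18b of 18 (199bpm 6/8) — PASS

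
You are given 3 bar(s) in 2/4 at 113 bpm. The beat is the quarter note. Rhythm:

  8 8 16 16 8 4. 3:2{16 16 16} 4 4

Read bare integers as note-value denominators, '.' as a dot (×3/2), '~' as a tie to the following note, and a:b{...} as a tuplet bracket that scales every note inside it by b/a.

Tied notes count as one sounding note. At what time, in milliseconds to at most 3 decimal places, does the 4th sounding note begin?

note 4 onset = 5/4b = 663.717ms

1. 0.0ms @ 0 + 265.487ms (1/2)
2. 265.487ms @ 1/2 + 265.487ms (1/2)
3. 530.973ms @ 1 + 132.743ms (1/4)
4. 663.717ms @ 5/4 + 132.743ms (1/4)
5. 796.46ms @ 3/2 + 265.487ms (1/2)
6. 1061.947ms @ 2 + 796.46ms (3/2)
7. 1858.407ms @ 7/2 + 88.496ms (1/6)
8. 1946.903ms @ 11/3 + 88.496ms (1/6)
9. 2035.398ms @ 23/6 + 88.496ms (1/6)
10. 2123.894ms @ 4 + 530.973ms (1)
11. 2654.867ms @ 5 + 530.973ms (1)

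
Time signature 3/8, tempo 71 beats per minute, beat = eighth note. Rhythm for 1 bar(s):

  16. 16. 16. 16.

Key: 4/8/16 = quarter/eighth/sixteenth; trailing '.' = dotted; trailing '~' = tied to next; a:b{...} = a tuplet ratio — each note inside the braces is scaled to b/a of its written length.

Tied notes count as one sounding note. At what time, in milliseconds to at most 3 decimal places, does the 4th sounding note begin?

1. 0.0ms @ 0 + 633.803ms (3/4)
2. 633.803ms @ 3/4 + 633.803ms (3/4)
3. 1267.606ms @ 3/2 + 633.803ms (3/4)
4. 1901.408ms @ 9/4 + 633.803ms (3/4)

note 4 onset = 9/4b = 1901.408ms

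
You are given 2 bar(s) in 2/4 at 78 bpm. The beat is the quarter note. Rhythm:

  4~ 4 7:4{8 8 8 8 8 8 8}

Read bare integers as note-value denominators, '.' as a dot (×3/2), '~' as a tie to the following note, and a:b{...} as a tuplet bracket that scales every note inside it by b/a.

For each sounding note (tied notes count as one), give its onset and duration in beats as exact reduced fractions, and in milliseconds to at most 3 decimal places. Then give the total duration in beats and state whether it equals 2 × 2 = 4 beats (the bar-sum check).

1) 0.0ms=0b +1538.462ms=2b
2) 1538.462ms=2b +219.78ms=2/7b
3) 1758.242ms=16/7b +219.78ms=2/7b
4) 1978.022ms=18/7b +219.78ms=2/7b
5) 2197.802ms=20/7b +219.78ms=2/7b
6) 2417.582ms=22/7b +219.78ms=2/7b
7) 2637.363ms=24/7b +219.78ms=2/7b
8) 2857.143ms=26/7b +219.78ms=2/7b
Σ=4b of 4 (78bpm 2/4) — PASS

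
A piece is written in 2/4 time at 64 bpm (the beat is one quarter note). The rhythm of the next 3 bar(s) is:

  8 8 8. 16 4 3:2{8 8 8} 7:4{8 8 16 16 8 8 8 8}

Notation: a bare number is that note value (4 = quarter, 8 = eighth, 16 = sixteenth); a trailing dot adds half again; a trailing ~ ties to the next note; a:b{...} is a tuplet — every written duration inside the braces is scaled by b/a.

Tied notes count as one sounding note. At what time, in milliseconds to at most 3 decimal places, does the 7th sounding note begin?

1. 0.0ms @ 0 + 468.75ms (1/2)
2. 468.75ms @ 1/2 + 468.75ms (1/2)
3. 937.5ms @ 1 + 703.125ms (3/4)
4. 1640.625ms @ 7/4 + 234.375ms (1/4)
5. 1875.0ms @ 2 + 937.5ms (1)
6. 2812.5ms @ 3 + 312.5ms (1/3)
7. 3125.0ms @ 10/3 + 312.5ms (1/3)
8. 3437.5ms @ 11/3 + 312.5ms (1/3)
9. 3750.0ms @ 4 + 267.857ms (2/7)
10. 4017.857ms @ 30/7 + 267.857ms (2/7)
11. 4285.714ms @ 32/7 + 133.929ms (1/7)
12. 4419.643ms @ 33/7 + 133.929ms (1/7)
13. 4553.571ms @ 34/7 + 267.857ms (2/7)
14. 4821.429ms @ 36/7 + 267.857ms (2/7)
15. 5089.286ms @ 38/7 + 267.857ms (2/7)
16. 5357.143ms @ 40/7 + 267.857ms (2/7)

note 7 onset = 10/3b = 3125.0ms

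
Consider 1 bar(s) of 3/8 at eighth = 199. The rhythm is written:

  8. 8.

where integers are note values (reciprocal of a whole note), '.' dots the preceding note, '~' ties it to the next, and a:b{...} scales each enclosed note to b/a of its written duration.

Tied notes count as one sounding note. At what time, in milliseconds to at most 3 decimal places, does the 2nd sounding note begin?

1. 0.0ms @ 0 + 452.261ms (3/2)
2. 452.261ms @ 3/2 + 452.261ms (3/2)

note 2 onset = 3/2b = 452.261ms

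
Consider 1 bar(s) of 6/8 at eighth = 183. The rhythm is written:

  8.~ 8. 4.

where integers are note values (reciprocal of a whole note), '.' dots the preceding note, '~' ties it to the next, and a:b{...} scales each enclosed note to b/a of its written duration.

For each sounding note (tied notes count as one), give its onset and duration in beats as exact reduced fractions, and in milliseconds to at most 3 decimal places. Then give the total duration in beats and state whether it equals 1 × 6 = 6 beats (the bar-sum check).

1) 0.0ms=0b +983.607ms=3b
2) 983.607ms=3b +983.607ms=3b
Σ=6b of 6 (183bpm 6/8) — PASS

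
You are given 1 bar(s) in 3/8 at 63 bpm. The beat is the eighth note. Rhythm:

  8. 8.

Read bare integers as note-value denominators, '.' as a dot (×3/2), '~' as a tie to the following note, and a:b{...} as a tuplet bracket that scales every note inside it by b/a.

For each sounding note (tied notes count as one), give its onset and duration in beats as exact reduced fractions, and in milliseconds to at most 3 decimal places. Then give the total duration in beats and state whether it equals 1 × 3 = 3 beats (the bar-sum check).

1) 0.0ms=0b +1428.571ms=3/2b
2) 1428.571ms=3/2b +1428.571ms=3/2b
Σ=3b of 3 (63bpm 3/8) — PASS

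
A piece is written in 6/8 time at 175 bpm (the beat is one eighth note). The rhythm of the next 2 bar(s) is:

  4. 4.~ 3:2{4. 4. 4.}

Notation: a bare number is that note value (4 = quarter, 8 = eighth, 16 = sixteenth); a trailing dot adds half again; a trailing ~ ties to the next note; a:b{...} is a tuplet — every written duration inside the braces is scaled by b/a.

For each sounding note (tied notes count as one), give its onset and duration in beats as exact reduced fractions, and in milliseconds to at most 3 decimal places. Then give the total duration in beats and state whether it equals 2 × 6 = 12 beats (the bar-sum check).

1) 0.0ms=0b +1028.571ms=3b
2) 1028.571ms=3b +1714.286ms=5b
3) 2742.857ms=8b +685.714ms=2b
4) 3428.571ms=10b +685.714ms=2b
Σ=12b of 12 (175bpm 6/8) — PASS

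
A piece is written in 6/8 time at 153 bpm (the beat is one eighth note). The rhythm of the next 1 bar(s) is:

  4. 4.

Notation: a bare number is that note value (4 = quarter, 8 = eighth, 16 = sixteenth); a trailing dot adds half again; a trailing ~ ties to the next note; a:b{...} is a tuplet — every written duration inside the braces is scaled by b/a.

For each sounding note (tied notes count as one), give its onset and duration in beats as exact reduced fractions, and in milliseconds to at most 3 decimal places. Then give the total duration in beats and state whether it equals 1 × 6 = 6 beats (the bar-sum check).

1) 0.0ms=0b +1176.471ms=3b
2) 1176.471ms=3b +1176.471ms=3b
Σ=6b of 6 (153bpm 6/8) — PASS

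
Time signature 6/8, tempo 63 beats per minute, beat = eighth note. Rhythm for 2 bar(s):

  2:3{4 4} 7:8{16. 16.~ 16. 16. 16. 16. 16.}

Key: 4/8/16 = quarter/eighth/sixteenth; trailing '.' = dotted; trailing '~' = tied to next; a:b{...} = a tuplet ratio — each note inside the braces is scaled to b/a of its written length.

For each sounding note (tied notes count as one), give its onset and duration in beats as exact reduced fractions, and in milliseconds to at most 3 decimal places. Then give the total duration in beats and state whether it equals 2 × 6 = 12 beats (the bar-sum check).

1) 0.0ms=0b +2857.143ms=3b
2) 2857.143ms=3b +2857.143ms=3b
3) 5714.286ms=6b +816.327ms=6/7b
4) 6530.612ms=48/7b +1632.653ms=12/7b
5) 8163.265ms=60/7b +816.327ms=6/7b
6) 8979.592ms=66/7b +816.327ms=6/7b
7) 9795.918ms=72/7b +816.327ms=6/7b
8) 10612.245ms=78/7b +816.327ms=6/7b
Σ=12b of 12 (63bpm 6/8) — PASS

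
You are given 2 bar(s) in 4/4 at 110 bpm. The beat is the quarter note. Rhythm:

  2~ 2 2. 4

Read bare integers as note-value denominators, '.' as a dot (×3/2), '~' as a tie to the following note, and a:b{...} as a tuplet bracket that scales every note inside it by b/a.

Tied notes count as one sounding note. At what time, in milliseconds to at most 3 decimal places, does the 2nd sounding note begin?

1. 0.0ms @ 0 + 2181.818ms (4)
2. 2181.818ms @ 4 + 1636.364ms (3)
3. 3818.182ms @ 7 + 545.455ms (1)

note 2 onset = 4b = 2181.818ms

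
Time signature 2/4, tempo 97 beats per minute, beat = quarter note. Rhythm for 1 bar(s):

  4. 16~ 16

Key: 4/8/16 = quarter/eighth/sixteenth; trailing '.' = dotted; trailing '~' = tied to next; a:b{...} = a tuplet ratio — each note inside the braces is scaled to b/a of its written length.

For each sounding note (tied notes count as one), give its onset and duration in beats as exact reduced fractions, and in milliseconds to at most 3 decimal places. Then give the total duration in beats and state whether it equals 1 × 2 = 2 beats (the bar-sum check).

1) 0.0ms=0b +927.835ms=3/2b
2) 927.835ms=3/2b +309.278ms=1/2b
Σ=2b of 2 (97bpm 2/4) — PASS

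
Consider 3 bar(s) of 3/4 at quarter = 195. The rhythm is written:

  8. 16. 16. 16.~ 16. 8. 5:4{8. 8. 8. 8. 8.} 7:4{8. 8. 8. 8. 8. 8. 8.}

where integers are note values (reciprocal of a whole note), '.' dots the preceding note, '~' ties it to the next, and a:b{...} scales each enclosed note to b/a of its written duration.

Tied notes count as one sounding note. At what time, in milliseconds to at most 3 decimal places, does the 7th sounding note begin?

1. 0.0ms @ 0 + 230.769ms (3/4)
2. 230.769ms @ 3/4 + 115.385ms (3/8)
3. 346.154ms @ 9/8 + 115.385ms (3/8)
4. 461.538ms @ 3/2 + 230.769ms (3/4)
5. 692.308ms @ 9/4 + 230.769ms (3/4)
6. 923.077ms @ 3 + 184.615ms (3/5)
7. 1107.692ms @ 18/5 + 184.615ms (3/5)
8. 1292.308ms @ 21/5 + 184.615ms (3/5)
9. 1476.923ms @ 24/5 + 184.615ms (3/5)
10. 1661.538ms @ 27/5 + 184.615ms (3/5)
11. 1846.154ms @ 6 + 131.868ms (3/7)
12. 1978.022ms @ 45/7 + 131.868ms (3/7)
13. 2109.89ms @ 48/7 + 131.868ms (3/7)
14. 2241.758ms @ 51/7 + 131.868ms (3/7)
15. 2373.626ms @ 54/7 + 131.868ms (3/7)
16. 2505.495ms @ 57/7 + 131.868ms (3/7)
17. 2637.363ms @ 60/7 + 131.868ms (3/7)

note 7 onset = 18/5b = 1107.692ms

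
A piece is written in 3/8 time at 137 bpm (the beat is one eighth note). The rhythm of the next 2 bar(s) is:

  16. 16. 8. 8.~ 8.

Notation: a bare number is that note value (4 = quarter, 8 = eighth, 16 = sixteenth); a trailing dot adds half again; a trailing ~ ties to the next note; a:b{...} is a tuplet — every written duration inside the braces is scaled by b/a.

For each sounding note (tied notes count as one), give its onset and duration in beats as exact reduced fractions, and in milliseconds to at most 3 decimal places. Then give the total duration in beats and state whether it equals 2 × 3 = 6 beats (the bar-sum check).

1) 0.0ms=0b +328.467ms=3/4b
2) 328.467ms=3/4b +328.467ms=3/4b
3) 656.934ms=3/2b +656.934ms=3/2b
4) 1313.869ms=3b +1313.869ms=3b
Σ=6b of 6 (137bpm 3/8) — PASS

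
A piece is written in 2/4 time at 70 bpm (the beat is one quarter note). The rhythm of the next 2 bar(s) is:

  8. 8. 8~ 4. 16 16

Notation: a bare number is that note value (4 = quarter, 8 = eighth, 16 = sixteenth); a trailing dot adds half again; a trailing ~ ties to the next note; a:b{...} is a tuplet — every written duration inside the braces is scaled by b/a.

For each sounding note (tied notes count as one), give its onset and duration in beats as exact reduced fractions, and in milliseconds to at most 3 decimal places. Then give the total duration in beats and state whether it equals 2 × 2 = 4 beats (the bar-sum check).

1) 0.0ms=0b +642.857ms=3/4b
2) 642.857ms=3/4b +642.857ms=3/4b
3) 1285.714ms=3/2b +1714.286ms=2b
4) 3000.0ms=7/2b +214.286ms=1/4b
5) 3214.286ms=15/4b +214.286ms=1/4b
Σ=4b of 4 (70bpm 2/4) — PASS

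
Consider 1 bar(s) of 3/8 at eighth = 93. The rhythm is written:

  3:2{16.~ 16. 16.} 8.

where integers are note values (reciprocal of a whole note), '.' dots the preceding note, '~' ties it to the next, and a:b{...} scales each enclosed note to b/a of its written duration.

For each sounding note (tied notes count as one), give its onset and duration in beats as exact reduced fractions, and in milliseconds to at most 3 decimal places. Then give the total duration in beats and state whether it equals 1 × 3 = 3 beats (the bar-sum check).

1) 0.0ms=0b +645.161ms=1b
2) 645.161ms=1b +322.581ms=1/2b
3) 967.742ms=3/2b +967.742ms=3/2b
Σ=3b of 3 (93bpm 3/8) — PASS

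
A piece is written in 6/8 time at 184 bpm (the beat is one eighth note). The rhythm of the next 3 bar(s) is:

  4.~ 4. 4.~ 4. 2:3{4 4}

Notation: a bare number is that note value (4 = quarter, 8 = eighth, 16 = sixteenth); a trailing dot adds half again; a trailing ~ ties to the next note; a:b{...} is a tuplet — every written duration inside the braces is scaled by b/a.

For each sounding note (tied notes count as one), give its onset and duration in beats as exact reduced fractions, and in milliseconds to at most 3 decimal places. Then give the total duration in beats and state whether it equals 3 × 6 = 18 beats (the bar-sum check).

1) 0.0ms=0b +1956.522ms=6b
2) 1956.522ms=6b +1956.522ms=6b
3) 3913.043ms=12b +978.261ms=3b
4) 4891.304ms=15b +978.261ms=3b
Σ=18b of 18 (184bpm 6/8) — PASS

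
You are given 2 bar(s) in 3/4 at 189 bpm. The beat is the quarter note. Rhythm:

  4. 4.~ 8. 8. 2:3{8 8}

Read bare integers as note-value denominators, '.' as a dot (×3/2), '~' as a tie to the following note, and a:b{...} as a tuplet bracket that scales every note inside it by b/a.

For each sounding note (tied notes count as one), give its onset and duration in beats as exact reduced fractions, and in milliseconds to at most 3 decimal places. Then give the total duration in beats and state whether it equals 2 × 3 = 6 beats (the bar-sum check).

1) 0.0ms=0b +476.19ms=3/2b
2) 476.19ms=3/2b +714.286ms=9/4b
3) 1190.476ms=15/4b +238.095ms=3/4b
4) 1428.571ms=9/2b +238.095ms=3/4b
5) 1666.667ms=21/4b +238.095ms=3/4b
Σ=6b of 6 (189bpm 3/4) — PASS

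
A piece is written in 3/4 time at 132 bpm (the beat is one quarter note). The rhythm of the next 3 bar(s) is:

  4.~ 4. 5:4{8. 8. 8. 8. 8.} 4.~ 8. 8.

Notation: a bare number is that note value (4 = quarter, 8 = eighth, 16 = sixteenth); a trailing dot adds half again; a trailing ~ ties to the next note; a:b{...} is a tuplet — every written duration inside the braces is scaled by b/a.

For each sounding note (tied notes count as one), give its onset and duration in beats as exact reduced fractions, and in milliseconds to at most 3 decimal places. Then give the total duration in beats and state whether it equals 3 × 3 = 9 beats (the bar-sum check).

1) 0.0ms=0b +1363.636ms=3b
2) 1363.636ms=3b +272.727ms=3/5b
3) 1636.364ms=18/5b +272.727ms=3/5b
4) 1909.091ms=21/5b +272.727ms=3/5b
5) 2181.818ms=24/5b +272.727ms=3/5b
6) 2454.545ms=27/5b +272.727ms=3/5b
7) 2727.273ms=6b +1022.727ms=9/4b
8) 3750.0ms=33/4b +340.909ms=3/4b
Σ=9b of 9 (132bpm 3/4) — PASS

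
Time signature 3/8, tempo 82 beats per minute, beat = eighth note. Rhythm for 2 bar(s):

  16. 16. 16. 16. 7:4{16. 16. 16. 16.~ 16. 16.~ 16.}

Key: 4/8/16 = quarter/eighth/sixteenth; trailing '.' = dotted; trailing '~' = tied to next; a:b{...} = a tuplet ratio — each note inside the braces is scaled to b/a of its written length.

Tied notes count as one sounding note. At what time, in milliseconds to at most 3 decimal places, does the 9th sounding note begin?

1. 0.0ms @ 0 + 548.78ms (3/4)
2. 548.78ms @ 3/4 + 548.78ms (3/4)
3. 1097.561ms @ 3/2 + 548.78ms (3/4)
4. 1646.341ms @ 9/4 + 548.78ms (3/4)
5. 2195.122ms @ 3 + 313.589ms (3/7)
6. 2508.711ms @ 24/7 + 313.589ms (3/7)
7. 2822.3ms @ 27/7 + 313.589ms (3/7)
8. 3135.889ms @ 30/7 + 627.178ms (6/7)
9. 3763.066ms @ 36/7 + 627.178ms (6/7)

note 9 onset = 36/7b = 3763.066ms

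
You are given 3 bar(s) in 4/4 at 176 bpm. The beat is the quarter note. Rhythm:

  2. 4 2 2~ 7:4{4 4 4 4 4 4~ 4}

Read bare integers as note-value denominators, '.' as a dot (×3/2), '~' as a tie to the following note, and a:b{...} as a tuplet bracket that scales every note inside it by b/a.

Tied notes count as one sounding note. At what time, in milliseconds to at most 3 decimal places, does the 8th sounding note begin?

note 8 onset = 72/7b = 3506.494ms

1. 0.0ms @ 0 + 1022.727ms (3)
2. 1022.727ms @ 3 + 340.909ms (1)
3. 1363.636ms @ 4 + 681.818ms (2)
4. 2045.455ms @ 6 + 876.623ms (18/7)
5. 2922.078ms @ 60/7 + 194.805ms (4/7)
6. 3116.883ms @ 64/7 + 194.805ms (4/7)
7. 3311.688ms @ 68/7 + 194.805ms (4/7)
8. 3506.494ms @ 72/7 + 194.805ms (4/7)
9. 3701.299ms @ 76/7 + 389.61ms (8/7)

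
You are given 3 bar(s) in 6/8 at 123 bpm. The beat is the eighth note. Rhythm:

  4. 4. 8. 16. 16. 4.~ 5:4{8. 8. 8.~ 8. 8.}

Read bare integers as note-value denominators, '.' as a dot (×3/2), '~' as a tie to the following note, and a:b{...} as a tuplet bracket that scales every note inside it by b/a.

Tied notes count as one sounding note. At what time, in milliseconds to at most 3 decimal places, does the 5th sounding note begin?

note 5 onset = 33/4b = 4024.39ms

1. 0.0ms @ 0 + 1463.415ms (3)
2. 1463.415ms @ 3 + 1463.415ms (3)
3. 2926.829ms @ 6 + 731.707ms (3/2)
4. 3658.537ms @ 15/2 + 365.854ms (3/4)
5. 4024.39ms @ 33/4 + 365.854ms (3/4)
6. 4390.244ms @ 9 + 2048.78ms (21/5)
7. 6439.024ms @ 66/5 + 585.366ms (6/5)
8. 7024.39ms @ 72/5 + 1170.732ms (12/5)
9. 8195.122ms @ 84/5 + 585.366ms (6/5)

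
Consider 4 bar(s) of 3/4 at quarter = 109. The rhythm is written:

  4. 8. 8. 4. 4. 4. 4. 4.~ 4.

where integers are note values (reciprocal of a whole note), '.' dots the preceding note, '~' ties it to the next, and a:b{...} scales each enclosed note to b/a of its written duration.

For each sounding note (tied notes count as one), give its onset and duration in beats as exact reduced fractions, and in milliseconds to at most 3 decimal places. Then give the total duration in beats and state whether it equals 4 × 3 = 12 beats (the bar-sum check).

1) 0.0ms=0b +825.688ms=3/2b
2) 825.688ms=3/2b +412.844ms=3/4b
3) 1238.532ms=9/4b +412.844ms=3/4b
4) 1651.376ms=3b +825.688ms=3/2b
5) 2477.064ms=9/2b +825.688ms=3/2b
6) 3302.752ms=6b +825.688ms=3/2b
7) 4128.44ms=15/2b +825.688ms=3/2b
8) 4954.128ms=9b +1651.376ms=3b
Σ=12b of 12 (109bpm 3/4) — PASS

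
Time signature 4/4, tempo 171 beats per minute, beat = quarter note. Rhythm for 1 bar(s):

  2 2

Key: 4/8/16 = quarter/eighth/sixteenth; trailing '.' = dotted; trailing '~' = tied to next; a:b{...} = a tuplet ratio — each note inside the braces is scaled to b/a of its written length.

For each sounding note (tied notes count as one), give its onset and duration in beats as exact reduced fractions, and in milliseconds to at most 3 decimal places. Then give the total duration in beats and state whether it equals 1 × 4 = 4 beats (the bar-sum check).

1) 0.0ms=0b +701.754ms=2b
2) 701.754ms=2b +701.754ms=2b
Σ=4b of 4 (171bpm 4/4) — PASS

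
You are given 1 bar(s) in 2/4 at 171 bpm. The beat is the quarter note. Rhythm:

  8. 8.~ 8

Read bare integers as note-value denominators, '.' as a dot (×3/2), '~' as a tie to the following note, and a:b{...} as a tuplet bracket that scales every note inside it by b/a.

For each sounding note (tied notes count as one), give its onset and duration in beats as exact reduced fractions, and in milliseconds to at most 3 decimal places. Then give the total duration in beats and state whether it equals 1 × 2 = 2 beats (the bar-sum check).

1) 0.0ms=0b +263.158ms=3/4b
2) 263.158ms=3/4b +438.596ms=5/4b
Σ=2b of 2 (171bpm 2/4) — PASS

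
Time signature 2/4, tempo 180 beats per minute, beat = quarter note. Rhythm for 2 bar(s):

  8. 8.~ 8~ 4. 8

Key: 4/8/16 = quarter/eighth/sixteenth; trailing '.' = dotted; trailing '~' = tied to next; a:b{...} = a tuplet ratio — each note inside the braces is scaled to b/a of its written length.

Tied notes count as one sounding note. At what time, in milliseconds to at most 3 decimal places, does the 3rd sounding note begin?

1. 0.0ms @ 0 + 250.0ms (3/4)
2. 250.0ms @ 3/4 + 916.667ms (11/4)
3. 1166.667ms @ 7/2 + 166.667ms (1/2)

note 3 onset = 7/2b = 1166.667ms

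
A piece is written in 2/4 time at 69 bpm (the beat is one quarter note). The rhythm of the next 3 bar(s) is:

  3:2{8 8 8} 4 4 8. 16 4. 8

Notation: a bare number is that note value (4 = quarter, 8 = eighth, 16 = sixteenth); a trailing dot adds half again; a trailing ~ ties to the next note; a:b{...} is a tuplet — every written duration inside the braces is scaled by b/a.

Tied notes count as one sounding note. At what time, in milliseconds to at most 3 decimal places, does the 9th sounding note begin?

note 9 onset = 11/2b = 4782.609ms

1. 0.0ms @ 0 + 289.855ms (1/3)
2. 289.855ms @ 1/3 + 289.855ms (1/3)
3. 579.71ms @ 2/3 + 289.855ms (1/3)
4. 869.565ms @ 1 + 869.565ms (1)
5. 1739.13ms @ 2 + 869.565ms (1)
6. 2608.696ms @ 3 + 652.174ms (3/4)
7. 3260.87ms @ 15/4 + 217.391ms (1/4)
8. 3478.261ms @ 4 + 1304.348ms (3/2)
9. 4782.609ms @ 11/2 + 434.783ms (1/2)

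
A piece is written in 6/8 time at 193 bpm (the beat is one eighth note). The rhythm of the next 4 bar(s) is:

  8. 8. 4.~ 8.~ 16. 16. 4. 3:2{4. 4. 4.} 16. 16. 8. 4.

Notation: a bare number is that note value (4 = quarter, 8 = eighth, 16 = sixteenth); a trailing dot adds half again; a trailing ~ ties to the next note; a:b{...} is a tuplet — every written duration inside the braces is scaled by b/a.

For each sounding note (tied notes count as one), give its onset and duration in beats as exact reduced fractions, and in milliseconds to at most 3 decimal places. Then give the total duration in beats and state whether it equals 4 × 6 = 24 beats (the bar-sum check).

1) 0.0ms=0b +466.321ms=3/2b
2) 466.321ms=3/2b +466.321ms=3/2b
3) 932.642ms=3b +1632.124ms=21/4b
4) 2564.767ms=33/4b +233.161ms=3/4b
5) 2797.927ms=9b +932.642ms=3b
6) 3730.57ms=12b +621.762ms=2b
7) 4352.332ms=14b +621.762ms=2b
8) 4974.093ms=16b +621.762ms=2b
9) 5595.855ms=18b +233.161ms=3/4b
10) 5829.016ms=75/4b +233.161ms=3/4b
11) 6062.176ms=39/2b +466.321ms=3/2b
12) 6528.497ms=21b +932.642ms=3b
Σ=24b of 24 (193bpm 6/8) — PASS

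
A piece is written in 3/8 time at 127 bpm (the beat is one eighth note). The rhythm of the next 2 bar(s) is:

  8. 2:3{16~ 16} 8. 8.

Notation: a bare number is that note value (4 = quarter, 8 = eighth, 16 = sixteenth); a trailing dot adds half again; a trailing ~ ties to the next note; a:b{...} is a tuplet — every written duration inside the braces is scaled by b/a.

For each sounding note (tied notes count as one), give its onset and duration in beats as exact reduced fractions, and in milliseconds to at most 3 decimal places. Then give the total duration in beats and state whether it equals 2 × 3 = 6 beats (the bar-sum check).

1) 0.0ms=0b +708.661ms=3/2b
2) 708.661ms=3/2b +708.661ms=3/2b
3) 1417.323ms=3b +708.661ms=3/2b
4) 2125.984ms=9/2b +708.661ms=3/2b
Σ=6b of 6 (127bpm 3/8) — PASS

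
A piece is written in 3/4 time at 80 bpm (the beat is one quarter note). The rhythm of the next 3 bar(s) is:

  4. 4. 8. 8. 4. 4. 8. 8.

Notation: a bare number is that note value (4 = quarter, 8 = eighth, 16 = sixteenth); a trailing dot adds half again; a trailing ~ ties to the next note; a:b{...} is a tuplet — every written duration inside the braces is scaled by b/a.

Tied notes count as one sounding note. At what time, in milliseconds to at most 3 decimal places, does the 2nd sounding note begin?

note 2 onset = 3/2b = 1125.0ms

1. 0.0ms @ 0 + 1125.0ms (3/2)
2. 1125.0ms @ 3/2 + 1125.0ms (3/2)
3. 2250.0ms @ 3 + 562.5ms (3/4)
4. 2812.5ms @ 15/4 + 562.5ms (3/4)
5. 3375.0ms @ 9/2 + 1125.0ms (3/2)
6. 4500.0ms @ 6 + 1125.0ms (3/2)
7. 5625.0ms @ 15/2 + 562.5ms (3/4)
8. 6187.5ms @ 33/4 + 562.5ms (3/4)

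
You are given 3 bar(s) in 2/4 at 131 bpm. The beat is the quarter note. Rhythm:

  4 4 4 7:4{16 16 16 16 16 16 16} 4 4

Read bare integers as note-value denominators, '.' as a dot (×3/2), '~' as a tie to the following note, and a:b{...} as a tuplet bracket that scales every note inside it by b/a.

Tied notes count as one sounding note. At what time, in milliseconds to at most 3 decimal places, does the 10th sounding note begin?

note 10 onset = 27/7b = 1766.63ms

1. 0.0ms @ 0 + 458.015ms (1)
2. 458.015ms @ 1 + 458.015ms (1)
3. 916.031ms @ 2 + 458.015ms (1)
4. 1374.046ms @ 3 + 65.431ms (1/7)
5. 1439.477ms @ 22/7 + 65.431ms (1/7)
6. 1504.907ms @ 23/7 + 65.431ms (1/7)
7. 1570.338ms @ 24/7 + 65.431ms (1/7)
8. 1635.769ms @ 25/7 + 65.431ms (1/7)
9. 1701.2ms @ 26/7 + 65.431ms (1/7)
10. 1766.63ms @ 27/7 + 65.431ms (1/7)
11. 1832.061ms @ 4 + 458.015ms (1)
12. 2290.076ms @ 5 + 458.015ms (1)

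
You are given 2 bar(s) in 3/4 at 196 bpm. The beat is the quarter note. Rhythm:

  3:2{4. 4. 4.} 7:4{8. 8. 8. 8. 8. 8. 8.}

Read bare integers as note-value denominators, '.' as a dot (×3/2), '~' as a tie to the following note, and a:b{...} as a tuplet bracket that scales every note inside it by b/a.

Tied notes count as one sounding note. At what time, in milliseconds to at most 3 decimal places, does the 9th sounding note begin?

1. 0.0ms @ 0 + 306.122ms (1)
2. 306.122ms @ 1 + 306.122ms (1)
3. 612.245ms @ 2 + 306.122ms (1)
4. 918.367ms @ 3 + 131.195ms (3/7)
5. 1049.563ms @ 24/7 + 131.195ms (3/7)
6. 1180.758ms @ 27/7 + 131.195ms (3/7)
7. 1311.953ms @ 30/7 + 131.195ms (3/7)
8. 1443.149ms @ 33/7 + 131.195ms (3/7)
9. 1574.344ms @ 36/7 + 131.195ms (3/7)
10. 1705.539ms @ 39/7 + 131.195ms (3/7)

note 9 onset = 36/7b = 1574.344ms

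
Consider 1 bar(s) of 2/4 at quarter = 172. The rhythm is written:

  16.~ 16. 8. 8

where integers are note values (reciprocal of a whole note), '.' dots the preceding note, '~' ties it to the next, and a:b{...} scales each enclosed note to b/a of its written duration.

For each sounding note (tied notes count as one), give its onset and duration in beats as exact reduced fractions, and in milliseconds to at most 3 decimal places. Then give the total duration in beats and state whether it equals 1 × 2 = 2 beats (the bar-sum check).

1) 0.0ms=0b +261.628ms=3/4b
2) 261.628ms=3/4b +261.628ms=3/4b
3) 523.256ms=3/2b +174.419ms=1/2b
Σ=2b of 2 (172bpm 2/4) — PASS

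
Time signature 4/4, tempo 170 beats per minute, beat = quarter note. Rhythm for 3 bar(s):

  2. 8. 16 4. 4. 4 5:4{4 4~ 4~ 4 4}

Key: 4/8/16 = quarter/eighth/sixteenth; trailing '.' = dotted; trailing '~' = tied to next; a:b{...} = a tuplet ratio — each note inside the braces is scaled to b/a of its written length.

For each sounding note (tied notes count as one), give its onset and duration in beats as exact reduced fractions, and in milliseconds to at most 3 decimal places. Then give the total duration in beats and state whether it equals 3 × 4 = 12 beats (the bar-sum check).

1) 0.0ms=0b +1058.824ms=3b
2) 1058.824ms=3b +264.706ms=3/4b
3) 1323.529ms=15/4b +88.235ms=1/4b
4) 1411.765ms=4b +529.412ms=3/2b
5) 1941.176ms=11/2b +529.412ms=3/2b
6) 2470.588ms=7b +352.941ms=1b
7) 2823.529ms=8b +282.353ms=4/5b
8) 3105.882ms=44/5b +847.059ms=12/5b
9) 3952.941ms=56/5b +282.353ms=4/5b
Σ=12b of 12 (170bpm 4/4) — PASS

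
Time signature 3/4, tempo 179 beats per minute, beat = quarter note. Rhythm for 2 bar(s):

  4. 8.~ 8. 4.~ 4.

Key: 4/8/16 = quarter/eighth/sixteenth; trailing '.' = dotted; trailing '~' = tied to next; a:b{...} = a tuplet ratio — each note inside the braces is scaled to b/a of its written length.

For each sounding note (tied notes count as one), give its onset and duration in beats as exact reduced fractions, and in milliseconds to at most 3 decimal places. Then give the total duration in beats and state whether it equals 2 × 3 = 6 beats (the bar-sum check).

1) 0.0ms=0b +502.793ms=3/2b
2) 502.793ms=3/2b +502.793ms=3/2b
3) 1005.587ms=3b +1005.587ms=3b
Σ=6b of 6 (179bpm 3/4) — PASS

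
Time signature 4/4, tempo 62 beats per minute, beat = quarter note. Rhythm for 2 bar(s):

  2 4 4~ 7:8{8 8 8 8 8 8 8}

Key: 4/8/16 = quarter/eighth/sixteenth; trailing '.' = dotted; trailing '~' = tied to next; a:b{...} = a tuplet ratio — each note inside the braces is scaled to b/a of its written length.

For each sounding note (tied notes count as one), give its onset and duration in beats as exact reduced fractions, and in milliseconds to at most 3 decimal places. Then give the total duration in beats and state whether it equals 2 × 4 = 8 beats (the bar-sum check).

1) 0.0ms=0b +1935.484ms=2b
2) 1935.484ms=2b +967.742ms=1b
3) 2903.226ms=3b +1520.737ms=11/7b
4) 4423.963ms=32/7b +552.995ms=4/7b
5) 4976.959ms=36/7b +552.995ms=4/7b
6) 5529.954ms=40/7b +552.995ms=4/7b
7) 6082.949ms=44/7b +552.995ms=4/7b
8) 6635.945ms=48/7b +552.995ms=4/7b
9) 7188.94ms=52/7b +552.995ms=4/7b
Σ=8b of 8 (62bpm 4/4) — PASS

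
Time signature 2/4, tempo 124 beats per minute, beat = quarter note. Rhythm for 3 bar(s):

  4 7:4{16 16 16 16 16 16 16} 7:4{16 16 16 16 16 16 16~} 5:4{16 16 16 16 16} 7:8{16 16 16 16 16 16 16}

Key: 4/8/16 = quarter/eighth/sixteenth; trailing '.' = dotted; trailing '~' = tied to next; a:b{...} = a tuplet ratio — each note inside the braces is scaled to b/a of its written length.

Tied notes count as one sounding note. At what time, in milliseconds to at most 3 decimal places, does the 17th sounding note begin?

1. 0.0ms @ 0 + 483.871ms (1)
2. 483.871ms @ 1 + 69.124ms (1/7)
3. 552.995ms @ 8/7 + 69.124ms (1/7)
4. 622.12ms @ 9/7 + 69.124ms (1/7)
5. 691.244ms @ 10/7 + 69.124ms (1/7)
6. 760.369ms @ 11/7 + 69.124ms (1/7)
7. 829.493ms @ 12/7 + 69.124ms (1/7)
8. 898.618ms @ 13/7 + 69.124ms (1/7)
9. 967.742ms @ 2 + 69.124ms (1/7)
10. 1036.866ms @ 15/7 + 69.124ms (1/7)
11. 1105.991ms @ 16/7 + 69.124ms (1/7)
12. 1175.115ms @ 17/7 + 69.124ms (1/7)
13. 1244.24ms @ 18/7 + 69.124ms (1/7)
14. 1313.364ms @ 19/7 + 69.124ms (1/7)
15. 1382.488ms @ 20/7 + 165.899ms (12/35)
16. 1548.387ms @ 16/5 + 96.774ms (1/5)
17. 1645.161ms @ 17/5 + 96.774ms (1/5)
18. 1741.935ms @ 18/5 + 96.774ms (1/5)
19. 1838.71ms @ 19/5 + 96.774ms (1/5)
20. 1935.484ms @ 4 + 138.249ms (2/7)
21. 2073.733ms @ 30/7 + 138.249ms (2/7)
22. 2211.982ms @ 32/7 + 138.249ms (2/7)
23. 2350.23ms @ 34/7 + 138.249ms (2/7)
24. 2488.479ms @ 36/7 + 138.249ms (2/7)
25. 2626.728ms @ 38/7 + 138.249ms (2/7)
26. 2764.977ms @ 40/7 + 138.249ms (2/7)

note 17 onset = 17/5b = 1645.161ms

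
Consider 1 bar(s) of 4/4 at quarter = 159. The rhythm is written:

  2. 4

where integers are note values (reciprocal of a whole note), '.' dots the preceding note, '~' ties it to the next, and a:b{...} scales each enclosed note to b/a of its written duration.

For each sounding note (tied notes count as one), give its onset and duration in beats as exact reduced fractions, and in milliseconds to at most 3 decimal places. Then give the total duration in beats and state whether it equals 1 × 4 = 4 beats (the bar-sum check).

1) 0.0ms=0b +1132.075ms=3b
2) 1132.075ms=3b +377.358ms=1b
Σ=4b of 4 (159bpm 4/4) — PASS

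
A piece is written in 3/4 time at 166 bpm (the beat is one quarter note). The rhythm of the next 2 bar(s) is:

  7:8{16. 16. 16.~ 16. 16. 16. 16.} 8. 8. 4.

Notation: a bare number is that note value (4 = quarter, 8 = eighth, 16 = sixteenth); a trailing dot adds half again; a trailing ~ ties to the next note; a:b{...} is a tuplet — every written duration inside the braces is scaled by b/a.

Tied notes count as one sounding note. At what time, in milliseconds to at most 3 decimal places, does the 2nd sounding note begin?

1. 0.0ms @ 0 + 154.905ms (3/7)
2. 154.905ms @ 3/7 + 154.905ms (3/7)
3. 309.811ms @ 6/7 + 309.811ms (6/7)
4. 619.621ms @ 12/7 + 154.905ms (3/7)
5. 774.527ms @ 15/7 + 154.905ms (3/7)
6. 929.432ms @ 18/7 + 154.905ms (3/7)
7. 1084.337ms @ 3 + 271.084ms (3/4)
8. 1355.422ms @ 15/4 + 271.084ms (3/4)
9. 1626.506ms @ 9/2 + 542.169ms (3/2)

note 2 onset = 3/7b = 154.905ms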